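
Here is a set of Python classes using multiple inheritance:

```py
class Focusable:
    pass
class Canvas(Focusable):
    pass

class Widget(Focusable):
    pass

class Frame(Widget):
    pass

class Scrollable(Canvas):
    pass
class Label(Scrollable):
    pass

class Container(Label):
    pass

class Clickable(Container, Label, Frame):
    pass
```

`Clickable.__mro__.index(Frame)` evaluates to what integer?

L[Clickable] = Clickable + merge(L[Container], L[Label], L[Frame], [Container Label Frame])
  take Container:  [Container Label Scrollable Canvas Focusable object] + [Label Scrollable Canvas Focusable object] + [Frame Widget Focusable object] + [Container Label Frame]
  take Label:  [Label Scrollable Canvas Focusable object] + [Label Scrollable Canvas Focusable object] + [Frame Widget Focusable object] + [Label Frame]
  take Scrollable:  [Scrollable Canvas Focusable object] + [Scrollable Canvas Focusable object] + [Frame Widget Focusable object] + [Frame]
  take Canvas:  [Canvas Focusable object] + [Canvas Focusable object] + [Frame Widget Focusable object] + [Frame]
  take Frame:  [Focusable object] + [Focusable object] + [Frame Widget Focusable object] + [Frame]
  take Widget:  [Focusable object] + [Focusable object] + [Widget Focusable object]
  take Focusable:  [Focusable object] + [Focusable object] + [Focusable object]
  take object:  [object] + [object] + [object]
MRO: Clickable Container Label Scrollable Canvas Frame Widget Focusable object
Frame sits at index 5.

5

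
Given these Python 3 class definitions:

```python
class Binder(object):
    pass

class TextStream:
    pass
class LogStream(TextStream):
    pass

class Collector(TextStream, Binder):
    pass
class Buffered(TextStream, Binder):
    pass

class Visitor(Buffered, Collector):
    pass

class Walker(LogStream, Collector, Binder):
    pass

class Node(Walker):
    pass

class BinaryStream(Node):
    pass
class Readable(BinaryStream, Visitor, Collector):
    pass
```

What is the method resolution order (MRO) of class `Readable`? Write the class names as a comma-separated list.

Readable, BinaryStream, Node, Walker, LogStream, Visitor, Buffered, Collector, TextStream, Binder, object

L[Readable] = Readable + merge(L[BinaryStream], L[Visitor], L[Collector], [BinaryStream Visitor Collector])
  take BinaryStream:  [BinaryStream Node Walker LogStream Collector TextStream Binder object] + [Visitor Buffered Collector TextStream Binder object] + [Collector TextStream Binder object] + [BinaryStream Visitor Collector]
  take Node:  [Node Walker LogStream Collector TextStream Binder object] + [Visitor Buffered Collector TextStream Binder object] + [Collector TextStream Binder object] + [Visitor Collector]
  take Walker:  [Walker LogStream Collector TextStream Binder object] + [Visitor Buffered Collector TextStream Binder object] + [Collector TextStream Binder object] + [Visitor Collector]
  take LogStream:  [LogStream Collector TextStream Binder object] + [Visitor Buffered Collector TextStream Binder object] + [Collector TextStream Binder object] + [Visitor Collector]
  take Visitor:  [Collector TextStream Binder object] + [Visitor Buffered Collector TextStream Binder object] + [Collector TextStream Binder object] + [Visitor Collector]
  take Buffered:  [Collector TextStream Binder object] + [Buffered Collector TextStream Binder object] + [Collector TextStream Binder object] + [Collector]
  take Collector:  [Collector TextStream Binder object] + [Collector TextStream Binder object] + [Collector TextStream Binder object] + [Collector]
  take TextStream:  [TextStream Binder object] + [TextStream Binder object] + [TextStream Binder object]
  take Binder:  [Binder object] + [Binder object] + [Binder object]
  take object:  [object] + [object] + [object]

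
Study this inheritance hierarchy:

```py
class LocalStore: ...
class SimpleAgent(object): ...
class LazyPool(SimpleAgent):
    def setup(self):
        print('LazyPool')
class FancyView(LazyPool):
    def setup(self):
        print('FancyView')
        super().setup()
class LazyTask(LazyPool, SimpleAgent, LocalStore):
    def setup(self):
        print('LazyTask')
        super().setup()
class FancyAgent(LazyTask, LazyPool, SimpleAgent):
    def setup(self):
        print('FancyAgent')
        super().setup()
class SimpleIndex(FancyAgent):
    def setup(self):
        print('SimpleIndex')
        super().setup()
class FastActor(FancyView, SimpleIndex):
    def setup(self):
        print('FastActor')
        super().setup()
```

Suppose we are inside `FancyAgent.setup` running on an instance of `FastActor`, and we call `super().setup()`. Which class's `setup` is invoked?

L[FastActor] = FastActor + merge(L[FancyView], L[SimpleIndex], [FancyView SimpleIndex])
  take FancyView:  [FancyView LazyPool SimpleAgent object] + [SimpleIndex FancyAgent LazyTask LazyPool SimpleAgent LocalStore object] + [FancyView SimpleIndex]
  take SimpleIndex:  [LazyPool SimpleAgent object] + [SimpleIndex FancyAgent LazyTask LazyPool SimpleAgent LocalStore object] + [SimpleIndex]
  take FancyAgent:  [LazyPool SimpleAgent object] + [FancyAgent LazyTask LazyPool SimpleAgent LocalStore object]
  take LazyTask:  [LazyPool SimpleAgent object] + [LazyTask LazyPool SimpleAgent LocalStore object]
  take LazyPool:  [LazyPool SimpleAgent object] + [LazyPool SimpleAgent LocalStore object]
  take SimpleAgent:  [SimpleAgent object] + [SimpleAgent LocalStore object]
  take LocalStore:  [object] + [LocalStore object]
  take object:  [object] + [object]
MRO: FastActor FancyView SimpleIndex FancyAgent LazyTask LazyPool SimpleAgent LocalStore object
super() in FancyAgent.setup on a FastActor instance goes to the class after FancyAgent in FastActor's MRO: LazyTask.

LazyTask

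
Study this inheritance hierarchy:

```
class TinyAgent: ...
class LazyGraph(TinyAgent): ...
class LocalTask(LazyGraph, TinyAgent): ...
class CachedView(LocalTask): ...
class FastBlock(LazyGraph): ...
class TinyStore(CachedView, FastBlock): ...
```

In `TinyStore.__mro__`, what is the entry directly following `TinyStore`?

L[TinyStore] = TinyStore + merge(L[CachedView], L[FastBlock], [CachedView FastBlock])
  take CachedView:  [CachedView LocalTask LazyGraph TinyAgent object] + [FastBlock LazyGraph TinyAgent object] + [CachedView FastBlock]
  take LocalTask:  [LocalTask LazyGraph TinyAgent object] + [FastBlock LazyGraph TinyAgent object] + [FastBlock]
  take FastBlock:  [LazyGraph TinyAgent object] + [FastBlock LazyGraph TinyAgent object] + [FastBlock]
  take LazyGraph:  [LazyGraph TinyAgent object] + [LazyGraph TinyAgent object]
  take TinyAgent:  [TinyAgent object] + [TinyAgent object]
  take object:  [object] + [object]
MRO: TinyStore CachedView LocalTask FastBlock LazyGraph TinyAgent object
TinyStore is at position 0; next is CachedView.

CachedView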